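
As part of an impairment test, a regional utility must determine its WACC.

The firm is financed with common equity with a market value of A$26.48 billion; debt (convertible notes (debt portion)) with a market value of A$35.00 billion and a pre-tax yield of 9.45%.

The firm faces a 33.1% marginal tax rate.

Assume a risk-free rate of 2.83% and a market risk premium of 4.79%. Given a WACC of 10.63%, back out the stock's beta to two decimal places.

2.82

Total capital V = 26.48 + 35 = 61.48.
Equity weight = 26.48/61.48 = 0.4307.
Convertible notes (debt portion) weight = 35/61.48 = 0.5693.
Debt contribution = 0.5693 × 9.45% × (1 − 33.1%) = 3.5991%.
Required equity contribution = 10.63% − 3.5991% = 7.0309%  ⇒  Re = 16.3240%.
CAPM: 16.3240% = 2.83% + β × 4.79%  ⇒  β = 2.8171.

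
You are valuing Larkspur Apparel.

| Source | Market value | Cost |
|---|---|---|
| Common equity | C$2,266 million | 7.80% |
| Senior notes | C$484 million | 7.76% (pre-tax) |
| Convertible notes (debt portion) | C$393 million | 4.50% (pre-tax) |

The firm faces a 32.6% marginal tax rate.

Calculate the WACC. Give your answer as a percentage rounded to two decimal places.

6.81%

Total capital V = 2266 + 484 + 393 = 3143.
Equity: weight = 2266/3143 = 0.7210; cost = 7.8%.
Senior notes: weight = 484/3143 = 0.1540; after-tax cost = 7.76% × (1 − 32.6%) = 5.2302%.
Convertible notes (debt portion): weight = 393/3143 = 0.1250; after-tax cost = 4.5% × (1 − 32.6%) = 3.0330%.
WACC = 0.7210 × 7.8000% + 0.1540 × 5.2302% + 0.1250 × 3.0330% = 6.8082%.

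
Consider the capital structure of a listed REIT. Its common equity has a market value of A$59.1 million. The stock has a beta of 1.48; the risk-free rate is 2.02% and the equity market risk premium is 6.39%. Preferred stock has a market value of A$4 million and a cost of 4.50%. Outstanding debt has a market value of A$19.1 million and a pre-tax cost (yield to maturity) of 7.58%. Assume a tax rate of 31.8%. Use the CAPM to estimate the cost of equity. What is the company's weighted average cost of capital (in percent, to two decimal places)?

9.67%

Cost of equity via CAPM: Re = 2.02% + 1.48 × 6.39% = 11.4772%.
Total capital V = 59.1 + 4 + 19.1 = 82.2.
Equity: weight = 59.1/82.2 = 0.7190; cost = 11.4772%.
Preferred: weight = 4/82.2 = 0.0487; cost = 4.5%.
Debt: weight = 19.1/82.2 = 0.2324; after-tax cost = 7.58% × (1 − 31.8%) = 5.1696%.
WACC = 0.7190 × 11.4772% + 0.0487 × 4.5000% + 0.2324 × 5.1696% = 9.6720%.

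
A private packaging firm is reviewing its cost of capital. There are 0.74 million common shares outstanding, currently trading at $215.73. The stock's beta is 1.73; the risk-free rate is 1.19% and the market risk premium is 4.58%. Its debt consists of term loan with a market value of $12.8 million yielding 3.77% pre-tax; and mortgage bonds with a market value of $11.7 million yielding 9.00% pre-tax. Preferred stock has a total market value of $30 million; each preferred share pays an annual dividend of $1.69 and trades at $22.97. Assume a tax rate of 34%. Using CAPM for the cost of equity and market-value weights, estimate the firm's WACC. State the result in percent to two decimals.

Cost of equity via CAPM: Re = 1.19% + 1.73 × 4.58% = 9.1134%.
Cost of preferred: Rp = 1.69 / 22.97 = 7.3574%.
Market value of equity E = 215.73 × 0.74m = 159.6402m.
Total capital V = 159.6402 + 30 + 12.8 + 11.7 = 214.1402.
Equity: weight = 159.6402/214.1402 = 0.7455; cost = 9.1134%.
Preferred: weight = 30/214.1402 = 0.1401; cost = 7.3574%.
Term loan: weight = 12.8/214.1402 = 0.0598; after-tax cost = 3.77% × (1 − 34%) = 2.4882%.
Mortgage bonds: weight = 11.7/214.1402 = 0.0546; after-tax cost = 9% × (1 − 34%) = 5.9400%.
WACC = 0.7455 × 9.1134% + 0.1401 × 7.3574% + 0.0598 × 2.4882% + 0.0546 × 5.9400% = 8.2980%.

8.30%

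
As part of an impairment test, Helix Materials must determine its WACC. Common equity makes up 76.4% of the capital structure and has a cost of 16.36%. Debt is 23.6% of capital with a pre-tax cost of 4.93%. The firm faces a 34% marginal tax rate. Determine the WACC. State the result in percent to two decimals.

13.27%

After-tax cost of debt = 4.93% × (1 − 34%) = 3.2538%.
WACC = 0.764 × 16.3600% + 0.236 × 3.2538% = 13.2669%.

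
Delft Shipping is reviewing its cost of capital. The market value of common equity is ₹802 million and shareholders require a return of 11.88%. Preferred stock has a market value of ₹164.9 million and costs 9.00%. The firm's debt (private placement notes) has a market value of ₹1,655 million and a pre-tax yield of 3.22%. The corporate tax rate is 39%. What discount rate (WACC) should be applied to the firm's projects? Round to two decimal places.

5.44%

Total capital V = 802 + 164.9 + 1655 = 2621.9.
Equity: weight = 802/2621.9 = 0.3059; cost = 11.88%.
Preferred: weight = 164.9/2621.9 = 0.0629; cost = 9%.
Private placement notes: weight = 1655/2621.9 = 0.6312; after-tax cost = 3.22% × (1 − 39%) = 1.9642%.
WACC = 0.3059 × 11.8800% + 0.0629 × 9.0000% + 0.6312 × 1.9642% = 5.4398%.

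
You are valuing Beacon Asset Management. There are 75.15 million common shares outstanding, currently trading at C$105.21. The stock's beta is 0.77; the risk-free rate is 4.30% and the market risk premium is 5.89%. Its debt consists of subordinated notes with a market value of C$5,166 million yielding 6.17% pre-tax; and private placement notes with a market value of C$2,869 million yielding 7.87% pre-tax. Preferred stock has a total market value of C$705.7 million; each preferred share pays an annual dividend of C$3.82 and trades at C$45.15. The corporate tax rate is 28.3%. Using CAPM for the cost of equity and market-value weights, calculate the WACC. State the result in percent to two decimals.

Cost of equity via CAPM: Re = 4.3% + 0.77 × 5.89% = 8.8353%.
Cost of preferred: Rp = 3.82 / 45.15 = 8.4607%.
Market value of equity E = 105.21 × 75.15m = 7906.5315m.
Total capital V = 7906.5315 + 705.7 + 5166 + 2869 = 16647.2315.
Equity: weight = 7906.5315/16647.2315 = 0.4749; cost = 8.8353%.
Preferred: weight = 705.7/16647.2315 = 0.0424; cost = 8.4607%.
Subordinated notes: weight = 5166/16647.2315 = 0.3103; after-tax cost = 6.17% × (1 − 28.3%) = 4.4239%.
Private placement notes: weight = 2869/16647.2315 = 0.1723; after-tax cost = 7.87% × (1 − 28.3%) = 5.6428%.
WACC = 0.4749 × 8.8353% + 0.0424 × 8.4607% + 0.3103 × 4.4239% + 0.1723 × 5.6428% = 6.9003%.

6.90%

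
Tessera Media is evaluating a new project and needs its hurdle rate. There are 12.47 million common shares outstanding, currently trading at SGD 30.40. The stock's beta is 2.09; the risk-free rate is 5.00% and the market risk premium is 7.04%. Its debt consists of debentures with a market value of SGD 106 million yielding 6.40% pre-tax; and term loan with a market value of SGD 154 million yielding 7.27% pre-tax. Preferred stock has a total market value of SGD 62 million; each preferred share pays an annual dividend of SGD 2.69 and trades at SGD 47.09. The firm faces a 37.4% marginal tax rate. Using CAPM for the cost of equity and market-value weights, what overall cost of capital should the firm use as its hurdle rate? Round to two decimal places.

12.77%

Cost of equity via CAPM: Re = 5.0% + 2.09 × 7.04% = 19.7136%.
Cost of preferred: Rp = 2.69 / 47.09 = 5.7125%.
Market value of equity E = 30.4 × 12.47m = 379.088m.
Total capital V = 379.088 + 62 + 106 + 154 = 701.088.
Equity: weight = 379.088/701.088 = 0.5407; cost = 19.7136%.
Preferred: weight = 62/701.088 = 0.0884; cost = 5.7125%.
Debentures: weight = 106/701.088 = 0.1512; after-tax cost = 6.4% × (1 − 37.4%) = 4.0064%.
Term loan: weight = 154/701.088 = 0.2197; after-tax cost = 7.27% × (1 − 37.4%) = 4.5510%.
WACC = 0.5407 × 19.7136% + 0.0884 × 5.7125% + 0.1512 × 4.0064% + 0.2197 × 4.5510% = 12.7700%.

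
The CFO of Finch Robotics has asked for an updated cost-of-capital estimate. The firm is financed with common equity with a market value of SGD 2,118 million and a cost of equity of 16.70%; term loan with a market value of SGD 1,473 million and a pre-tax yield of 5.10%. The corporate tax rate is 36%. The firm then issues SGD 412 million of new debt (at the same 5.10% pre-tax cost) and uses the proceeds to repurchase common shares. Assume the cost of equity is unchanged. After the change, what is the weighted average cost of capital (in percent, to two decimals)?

After the change:
Total capital V = 1706 + 1885 = 3591.
Equity: weight = 1706/3591 = 0.4751; cost = 16.7%.
Term loan: weight = 1885/3591 = 0.5249; after-tax cost = 5.1% × (1 − 36%) = 3.2640%.
WACC = 0.4751 × 16.7000% + 0.5249 × 3.2640% = 9.6471%.

9.65%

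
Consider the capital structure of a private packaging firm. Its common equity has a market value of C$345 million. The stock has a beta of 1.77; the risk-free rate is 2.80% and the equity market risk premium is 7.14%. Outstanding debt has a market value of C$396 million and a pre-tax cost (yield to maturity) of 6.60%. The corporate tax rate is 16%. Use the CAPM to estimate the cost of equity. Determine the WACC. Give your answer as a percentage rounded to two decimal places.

Cost of equity via CAPM: Re = 2.8% + 1.77 × 7.14% = 15.4378%.
Total capital V = 345 + 396 = 741.
Equity: weight = 345/741 = 0.4656; cost = 15.4378%.
Debt: weight = 396/741 = 0.5344; after-tax cost = 6.6% × (1 − 16%) = 5.5440%.
WACC = 0.4656 × 15.4378% + 0.5344 × 5.5440% = 10.1504%.

10.15%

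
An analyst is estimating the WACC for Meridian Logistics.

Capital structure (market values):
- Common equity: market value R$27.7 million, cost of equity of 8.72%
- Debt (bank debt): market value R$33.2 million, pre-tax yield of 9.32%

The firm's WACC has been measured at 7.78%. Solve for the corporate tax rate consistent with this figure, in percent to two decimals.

24.94%

Total capital V = 27.7 + 33.2 = 60.9.
Equity weight = 27.7/60.9 = 0.4548.
Bank debt weight = 33.2/60.9 = 0.5452.
Equity contribution = 0.4548 × 8.72% = 3.9662%.
Debt contribution must be 7.78% − 3.9662% = 3.8138%.
0.5452 × 9.32% × (1 − T) = 3.8138%  ⇒  (1 − T) = 0.7506.
T = 24.9386%.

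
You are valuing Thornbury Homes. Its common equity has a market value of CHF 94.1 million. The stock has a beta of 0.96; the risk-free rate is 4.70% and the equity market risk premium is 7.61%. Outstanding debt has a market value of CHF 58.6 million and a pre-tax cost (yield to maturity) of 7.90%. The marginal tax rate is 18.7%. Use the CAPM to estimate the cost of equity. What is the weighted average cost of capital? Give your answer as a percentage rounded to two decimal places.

Cost of equity via CAPM: Re = 4.7% + 0.96 × 7.61% = 12.0056%.
Total capital V = 94.1 + 58.6 = 152.7.
Equity: weight = 94.1/152.7 = 0.6162; cost = 12.0056%.
Debt: weight = 58.6/152.7 = 0.3838; after-tax cost = 7.9% × (1 − 18.7%) = 6.4227%.
WACC = 0.6162 × 12.0056% + 0.3838 × 6.4227% = 9.8631%.

9.86%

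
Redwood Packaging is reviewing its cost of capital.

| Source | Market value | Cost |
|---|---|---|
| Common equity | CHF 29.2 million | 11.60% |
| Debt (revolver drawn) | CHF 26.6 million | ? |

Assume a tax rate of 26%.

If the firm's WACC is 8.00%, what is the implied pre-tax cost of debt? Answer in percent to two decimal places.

5.47%

Total capital V = 29.2 + 26.6 = 55.8.
Equity weight = 29.2/55.8 = 0.5233.
Revolver drawn weight = 26.6/55.8 = 0.4767.
Equity contribution = 0.5233 × 11.6% = 6.0703%.
Remaining for debt = 8.0% − 6.0703% = 1.9297%.
Rd × (1 − 26%) × 0.4767 = 1.9297%  ⇒  Rd = 5.4704%.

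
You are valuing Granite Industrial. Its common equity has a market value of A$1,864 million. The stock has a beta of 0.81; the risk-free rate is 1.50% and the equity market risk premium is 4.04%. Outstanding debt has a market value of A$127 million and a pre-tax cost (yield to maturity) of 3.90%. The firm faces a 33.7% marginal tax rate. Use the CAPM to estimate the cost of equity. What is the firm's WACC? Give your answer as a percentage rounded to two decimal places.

Cost of equity via CAPM: Re = 1.5% + 0.81 × 4.04% = 4.7724%.
Total capital V = 1864 + 127 = 1991.
Equity: weight = 1864/1991 = 0.9362; cost = 4.7724%.
Debt: weight = 127/1991 = 0.0638; after-tax cost = 3.9% × (1 − 33.7%) = 2.5857%.
WACC = 0.9362 × 4.7724% + 0.0638 × 2.5857% = 4.6329%.

4.63%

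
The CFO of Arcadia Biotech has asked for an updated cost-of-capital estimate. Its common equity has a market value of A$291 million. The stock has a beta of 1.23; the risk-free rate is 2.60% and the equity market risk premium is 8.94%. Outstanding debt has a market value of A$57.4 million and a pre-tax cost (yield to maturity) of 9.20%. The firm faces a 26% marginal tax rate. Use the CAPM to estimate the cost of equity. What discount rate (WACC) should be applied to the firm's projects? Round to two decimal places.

Cost of equity via CAPM: Re = 2.6% + 1.23 × 8.94% = 13.5962%.
Total capital V = 291 + 57.4 = 348.4.
Equity: weight = 291/348.4 = 0.8352; cost = 13.5962%.
Debt: weight = 57.4/348.4 = 0.1648; after-tax cost = 9.2% × (1 − 26%) = 6.8080%.
WACC = 0.8352 × 13.5962% + 0.1648 × 6.8080% = 12.4778%.

12.48%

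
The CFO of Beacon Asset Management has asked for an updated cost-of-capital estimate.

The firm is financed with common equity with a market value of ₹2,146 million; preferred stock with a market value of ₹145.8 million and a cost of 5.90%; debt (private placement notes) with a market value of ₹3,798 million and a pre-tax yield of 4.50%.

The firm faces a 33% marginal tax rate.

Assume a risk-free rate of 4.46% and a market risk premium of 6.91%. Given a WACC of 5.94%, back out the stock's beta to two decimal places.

Total capital V = 2146 + 145.8 + 3798 = 6089.8.
Equity weight = 2146/6089.8 = 0.3524.
Preferred weight = 145.8/6089.8 = 0.0239.
Private placement notes weight = 3798/6089.8 = 0.6237.
Debt contribution = 0.6237 × 4.5% × (1 − 33%) = 1.8804%.
Preferred contribution = 0.0239 × 5.9% = 0.1413%.
Required equity contribution = 5.94% − 2.0216% = 3.9184%  ⇒  Re = 11.1194%.
CAPM: 11.1194% = 4.46% + β × 6.91%  ⇒  β = 0.9637.

0.96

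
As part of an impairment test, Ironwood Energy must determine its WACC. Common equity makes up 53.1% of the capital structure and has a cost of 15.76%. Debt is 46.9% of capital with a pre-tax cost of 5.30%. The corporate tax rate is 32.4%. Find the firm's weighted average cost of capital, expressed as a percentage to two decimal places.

10.05%

After-tax cost of debt = 5.3% × (1 − 32.4%) = 3.5828%.
WACC = 0.531 × 15.7600% + 0.469 × 3.5828% = 10.0489%.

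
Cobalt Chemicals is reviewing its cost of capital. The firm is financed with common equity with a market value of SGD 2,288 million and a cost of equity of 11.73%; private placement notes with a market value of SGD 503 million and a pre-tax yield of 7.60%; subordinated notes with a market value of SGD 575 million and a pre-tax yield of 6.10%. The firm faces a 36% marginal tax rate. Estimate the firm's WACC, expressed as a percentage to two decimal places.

Total capital V = 2288 + 503 + 575 = 3366.
Equity: weight = 2288/3366 = 0.6797; cost = 11.73%.
Private placement notes: weight = 503/3366 = 0.1494; after-tax cost = 7.6% × (1 − 36%) = 4.8640%.
Subordinated notes: weight = 575/3366 = 0.1708; after-tax cost = 6.1% × (1 − 36%) = 3.9040%.
WACC = 0.6797 × 11.7300% + 0.1494 × 4.8640% + 0.1708 × 3.9040% = 9.3671%.

9.37%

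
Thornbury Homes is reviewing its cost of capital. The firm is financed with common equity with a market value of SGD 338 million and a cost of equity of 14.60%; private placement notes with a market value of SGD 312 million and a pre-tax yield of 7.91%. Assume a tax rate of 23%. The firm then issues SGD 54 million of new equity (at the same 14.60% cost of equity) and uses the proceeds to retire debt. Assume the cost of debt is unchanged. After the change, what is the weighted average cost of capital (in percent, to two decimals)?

11.22%

After the change:
Total capital V = 392 + 258 = 650.
Equity: weight = 392/650 = 0.6031; cost = 14.6%.
Private placement notes: weight = 258/650 = 0.3969; after-tax cost = 7.91% × (1 − 23%) = 6.0907%.
WACC = 0.6031 × 14.6000% + 0.3969 × 6.0907% = 11.2225%.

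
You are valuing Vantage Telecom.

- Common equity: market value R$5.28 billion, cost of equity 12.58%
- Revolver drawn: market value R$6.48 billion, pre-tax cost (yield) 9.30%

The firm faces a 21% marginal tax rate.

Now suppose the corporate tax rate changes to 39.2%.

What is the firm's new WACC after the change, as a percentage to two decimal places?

8.76%

After the change:
Total capital V = 5.28 + 6.48 = 11.76.
Equity: weight = 5.28/11.76 = 0.4490; cost = 12.58%.
Revolver drawn: weight = 6.48/11.76 = 0.5510; after-tax cost = 9.3% × (1 − 39.2%) = 5.6544%.
WACC = 0.4490 × 12.5800% + 0.5510 × 5.6544% = 8.7639%.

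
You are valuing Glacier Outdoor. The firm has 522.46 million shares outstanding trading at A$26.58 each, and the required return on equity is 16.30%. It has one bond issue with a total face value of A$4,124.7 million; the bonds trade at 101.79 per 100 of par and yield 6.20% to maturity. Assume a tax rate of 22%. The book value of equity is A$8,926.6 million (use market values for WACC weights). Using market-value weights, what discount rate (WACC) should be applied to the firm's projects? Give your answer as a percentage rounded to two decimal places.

Market value of equity E = 26.58 × 522.46m = 13886.9868m. Market value of debt D = 4124.7m × 101.79/100 = 4198.53213m.
Total capital V = 13886.9868 + 4198.53213 = 18085.51893.
Equity: weight = 13886.9868/18085.51893 = 0.7679; cost = 16.3%.
Bonds outstanding: weight = 4198.53213/18085.51893 = 0.2321; after-tax cost = 6.2% × (1 − 22%) = 4.8360%.
WACC = 0.7679 × 16.3000% + 0.2321 × 4.8360% = 13.6386%.

13.64%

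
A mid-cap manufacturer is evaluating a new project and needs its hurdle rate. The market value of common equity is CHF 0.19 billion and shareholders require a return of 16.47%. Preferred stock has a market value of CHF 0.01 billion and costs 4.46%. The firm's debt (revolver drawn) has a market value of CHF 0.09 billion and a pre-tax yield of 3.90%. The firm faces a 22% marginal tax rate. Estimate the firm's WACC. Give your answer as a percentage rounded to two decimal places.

Total capital V = 0.19 + 0.01 + 0.09 = 0.29.
Equity: weight = 0.19/0.29 = 0.6552; cost = 16.47%.
Preferred: weight = 0.01/0.29 = 0.0345; cost = 4.46%.
Revolver drawn: weight = 0.09/0.29 = 0.3103; after-tax cost = 3.9% × (1 − 22%) = 3.0420%.
WACC = 0.6552 × 16.4700% + 0.0345 × 4.4600% + 0.3103 × 3.0420% = 11.8886%.

11.89%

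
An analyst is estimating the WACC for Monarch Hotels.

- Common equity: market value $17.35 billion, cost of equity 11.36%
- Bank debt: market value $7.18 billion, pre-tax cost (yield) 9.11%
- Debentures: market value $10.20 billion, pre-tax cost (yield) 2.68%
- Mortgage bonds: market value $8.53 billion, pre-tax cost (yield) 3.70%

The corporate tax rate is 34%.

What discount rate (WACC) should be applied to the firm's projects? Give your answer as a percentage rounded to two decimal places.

6.45%

Total capital V = 17.35 + 7.18 + 10.2 + 8.53 = 43.26.
Equity: weight = 17.35/43.26 = 0.4011; cost = 11.36%.
Bank debt: weight = 7.18/43.26 = 0.1660; after-tax cost = 9.11% × (1 − 34%) = 6.0126%.
Debentures: weight = 10.2/43.26 = 0.2358; after-tax cost = 2.68% × (1 − 34%) = 1.7688%.
Mortgage bonds: weight = 8.53/43.26 = 0.1972; after-tax cost = 3.7% × (1 − 34%) = 2.4420%.
WACC = 0.4011 × 11.3600% + 0.1660 × 6.0126% + 0.2358 × 1.7688% + 0.1972 × 2.4420% = 6.4526%.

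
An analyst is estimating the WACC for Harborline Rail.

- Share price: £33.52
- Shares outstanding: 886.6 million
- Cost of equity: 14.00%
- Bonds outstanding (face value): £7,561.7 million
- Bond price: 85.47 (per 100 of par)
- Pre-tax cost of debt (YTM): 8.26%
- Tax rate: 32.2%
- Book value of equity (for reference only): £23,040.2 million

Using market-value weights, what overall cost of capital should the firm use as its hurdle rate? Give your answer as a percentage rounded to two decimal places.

Market value of equity E = 33.52 × 886.6m = 29718.832m. Market value of debt D = 7561.7m × 85.47/100 = 6462.98499m.
Total capital V = 29718.832 + 6462.98499 = 36181.81699.
Equity: weight = 29718.832/36181.81699 = 0.8214; cost = 14%.
Bonds outstanding: weight = 6462.98499/36181.81699 = 0.1786; after-tax cost = 8.26% × (1 − 32.2%) = 5.6003%.
WACC = 0.8214 × 14.0000% + 0.1786 × 5.6003% = 12.4996%.

12.50%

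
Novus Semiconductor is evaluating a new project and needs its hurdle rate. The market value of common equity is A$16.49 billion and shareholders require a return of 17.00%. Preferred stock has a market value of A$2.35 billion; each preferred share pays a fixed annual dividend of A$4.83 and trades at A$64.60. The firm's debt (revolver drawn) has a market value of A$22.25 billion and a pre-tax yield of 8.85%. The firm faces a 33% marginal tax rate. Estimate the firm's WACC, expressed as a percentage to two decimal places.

Cost of preferred: Rp = 4.83 / 64.6 = 7.4768%.
Total capital V = 16.49 + 2.35 + 22.25 = 41.09.
Equity: weight = 16.49/41.09 = 0.4013; cost = 17%.
Preferred: weight = 2.35/41.09 = 0.0572; cost = 7.4768%.
Revolver drawn: weight = 22.25/41.09 = 0.5415; after-tax cost = 8.85% × (1 − 33%) = 5.9295%.
WACC = 0.4013 × 17.0000% + 0.0572 × 7.4768% + 0.5415 × 5.9295% = 10.4607%.

10.46%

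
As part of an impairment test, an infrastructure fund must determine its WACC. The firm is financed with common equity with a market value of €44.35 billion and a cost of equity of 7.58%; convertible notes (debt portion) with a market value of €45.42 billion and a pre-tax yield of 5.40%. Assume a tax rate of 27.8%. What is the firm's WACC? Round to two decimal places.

5.72%

Total capital V = 44.35 + 45.42 = 89.77.
Equity: weight = 44.35/89.77 = 0.4940; cost = 7.58%.
Convertible notes (debt portion): weight = 45.42/89.77 = 0.5060; after-tax cost = 5.4% × (1 − 27.8%) = 3.8988%.
WACC = 0.4940 × 7.5800% + 0.5060 × 3.8988% = 5.7175%.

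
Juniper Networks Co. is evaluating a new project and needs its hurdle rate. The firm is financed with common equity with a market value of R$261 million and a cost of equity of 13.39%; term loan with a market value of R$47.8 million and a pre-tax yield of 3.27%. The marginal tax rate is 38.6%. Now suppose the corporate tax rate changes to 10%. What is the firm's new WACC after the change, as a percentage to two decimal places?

After the change:
Total capital V = 261 + 47.8 = 308.8.
Equity: weight = 261/308.8 = 0.8452; cost = 13.39%.
Term loan: weight = 47.8/308.8 = 0.1548; after-tax cost = 3.27% × (1 − 10%) = 2.9430%.
WACC = 0.8452 × 13.3900% + 0.1548 × 2.9430% = 11.7729%.

11.77%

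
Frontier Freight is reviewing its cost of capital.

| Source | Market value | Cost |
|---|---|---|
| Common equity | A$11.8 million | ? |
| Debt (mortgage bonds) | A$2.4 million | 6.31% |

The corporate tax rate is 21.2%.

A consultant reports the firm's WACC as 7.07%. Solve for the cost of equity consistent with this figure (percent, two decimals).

Total capital V = 11.8 + 2.4 = 14.2.
Equity weight = 11.8/14.2 = 0.8310.
Mortgage bonds weight = 2.4/14.2 = 0.1690.
Debt contribution = 0.1690 × 6.31% × (1 − 21.2%) = 0.8404%.
Required equity contribution = 7.07% − 0.8404% = 6.2296%.
Re = 6.2296% / 0.8310 = 7.4967%.

7.50%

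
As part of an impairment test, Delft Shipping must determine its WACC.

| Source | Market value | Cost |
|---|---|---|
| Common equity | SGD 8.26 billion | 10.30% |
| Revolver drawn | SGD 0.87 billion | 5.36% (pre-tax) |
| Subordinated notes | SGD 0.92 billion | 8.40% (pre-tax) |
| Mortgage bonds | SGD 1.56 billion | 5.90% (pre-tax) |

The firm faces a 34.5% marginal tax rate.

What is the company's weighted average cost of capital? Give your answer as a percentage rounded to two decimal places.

8.55%

Total capital V = 8.26 + 0.87 + 0.92 + 1.56 = 11.61.
Equity: weight = 8.26/11.61 = 0.7115; cost = 10.3%.
Revolver drawn: weight = 0.87/11.61 = 0.0749; after-tax cost = 5.36% × (1 − 34.5%) = 3.5108%.
Subordinated notes: weight = 0.92/11.61 = 0.0792; after-tax cost = 8.4% × (1 − 34.5%) = 5.5020%.
Mortgage bonds: weight = 1.56/11.61 = 0.1344; after-tax cost = 5.9% × (1 − 34.5%) = 3.8645%.
WACC = 0.7115 × 10.3000% + 0.0749 × 3.5108% + 0.0792 × 5.5020% + 0.1344 × 3.8645% = 8.5463%.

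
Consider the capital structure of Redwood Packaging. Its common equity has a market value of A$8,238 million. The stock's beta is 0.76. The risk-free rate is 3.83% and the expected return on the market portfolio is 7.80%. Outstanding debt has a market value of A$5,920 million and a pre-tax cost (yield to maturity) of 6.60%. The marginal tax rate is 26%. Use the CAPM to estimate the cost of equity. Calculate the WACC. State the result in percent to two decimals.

6.03%

Market risk premium = 7.8% − 3.83% = 3.97%.
Cost of equity via CAPM: Re = 3.83% + 0.76 × 3.97% = 6.8472%.
Total capital V = 8238 + 5920 = 14158.
Equity: weight = 8238/14158 = 0.5819; cost = 6.8472%.
Debt: weight = 5920/14158 = 0.4181; after-tax cost = 6.6% × (1 − 26%) = 4.8840%.
WACC = 0.5819 × 6.8472% + 0.4181 × 4.8840% = 6.0263%.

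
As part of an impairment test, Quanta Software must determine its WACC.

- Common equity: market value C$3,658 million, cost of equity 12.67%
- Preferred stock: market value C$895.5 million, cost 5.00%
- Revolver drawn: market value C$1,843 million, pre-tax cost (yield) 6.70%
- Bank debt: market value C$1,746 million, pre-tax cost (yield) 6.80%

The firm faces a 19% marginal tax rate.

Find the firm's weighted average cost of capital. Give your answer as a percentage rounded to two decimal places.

Total capital V = 3658 + 895.5 + 1843 + 1746 = 8142.5.
Equity: weight = 3658/8142.5 = 0.4492; cost = 12.67%.
Preferred: weight = 895.5/8142.5 = 0.1100; cost = 5%.
Revolver drawn: weight = 1843/8142.5 = 0.2263; after-tax cost = 6.7% × (1 − 19%) = 5.4270%.
Bank debt: weight = 1746/8142.5 = 0.2144; after-tax cost = 6.8% × (1 − 19%) = 5.5080%.
WACC = 0.4492 × 12.6700% + 0.1100 × 5.0000% + 0.2263 × 5.4270% + 0.2144 × 5.5080% = 8.6513%.

8.65%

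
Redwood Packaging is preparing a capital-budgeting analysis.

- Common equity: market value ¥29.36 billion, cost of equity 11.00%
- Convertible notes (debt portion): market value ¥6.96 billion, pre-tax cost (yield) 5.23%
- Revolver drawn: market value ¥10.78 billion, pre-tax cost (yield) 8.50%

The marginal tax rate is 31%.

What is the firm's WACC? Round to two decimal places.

Total capital V = 29.36 + 6.96 + 10.78 = 47.1.
Equity: weight = 29.36/47.1 = 0.6234; cost = 11%.
Convertible notes (debt portion): weight = 6.96/47.1 = 0.1478; after-tax cost = 5.23% × (1 − 31%) = 3.6087%.
Revolver drawn: weight = 10.78/47.1 = 0.2289; after-tax cost = 8.5% × (1 − 31%) = 5.8650%.
WACC = 0.6234 × 11.0000% + 0.1478 × 3.6087% + 0.2289 × 5.8650% = 8.7325%.

8.73%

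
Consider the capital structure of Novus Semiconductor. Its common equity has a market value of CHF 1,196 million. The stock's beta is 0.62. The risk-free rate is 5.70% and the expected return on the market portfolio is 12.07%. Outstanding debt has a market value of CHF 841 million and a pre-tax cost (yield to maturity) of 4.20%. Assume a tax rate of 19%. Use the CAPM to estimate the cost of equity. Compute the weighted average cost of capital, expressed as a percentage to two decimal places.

Market risk premium = 12.07% − 5.7% = 6.37%.
Cost of equity via CAPM: Re = 5.7% + 0.62 × 6.37% = 9.6494%.
Total capital V = 1196 + 841 = 2037.
Equity: weight = 1196/2037 = 0.5871; cost = 9.6494%.
Debt: weight = 841/2037 = 0.4129; after-tax cost = 4.2% × (1 − 19%) = 3.4020%.
WACC = 0.5871 × 9.6494% + 0.4129 × 3.4020% = 7.0701%.

7.07%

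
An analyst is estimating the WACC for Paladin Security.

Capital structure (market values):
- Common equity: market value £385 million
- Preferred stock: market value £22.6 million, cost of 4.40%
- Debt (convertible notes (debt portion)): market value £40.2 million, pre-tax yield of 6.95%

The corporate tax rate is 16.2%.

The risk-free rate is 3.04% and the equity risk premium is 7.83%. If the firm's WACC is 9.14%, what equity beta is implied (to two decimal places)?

Total capital V = 385 + 22.6 + 40.2 = 447.8.
Equity weight = 385/447.8 = 0.8598.
Preferred weight = 22.6/447.8 = 0.0505.
Convertible notes (debt portion) weight = 40.2/447.8 = 0.0898.
Debt contribution = 0.0898 × 6.95% × (1 − 16.2%) = 0.5228%.
Preferred contribution = 0.0505 × 4.4% = 0.2221%.
Required equity contribution = 9.14% − 0.7449% = 8.3951%  ⇒  Re = 9.7645%.
CAPM: 9.7645% = 3.04% + β × 7.83%  ⇒  β = 0.8588.

0.86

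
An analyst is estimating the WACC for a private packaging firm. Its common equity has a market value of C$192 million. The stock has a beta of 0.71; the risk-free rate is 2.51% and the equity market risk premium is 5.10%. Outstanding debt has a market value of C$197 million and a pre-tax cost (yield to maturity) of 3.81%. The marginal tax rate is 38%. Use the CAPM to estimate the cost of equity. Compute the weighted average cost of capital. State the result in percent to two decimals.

Cost of equity via CAPM: Re = 2.51% + 0.71 × 5.1% = 6.1310%.
Total capital V = 192 + 197 = 389.
Equity: weight = 192/389 = 0.4936; cost = 6.131%.
Debt: weight = 197/389 = 0.5064; after-tax cost = 3.81% × (1 − 38%) = 2.3622%.
WACC = 0.4936 × 6.1310% + 0.5064 × 2.3622% = 4.2224%.

4.22%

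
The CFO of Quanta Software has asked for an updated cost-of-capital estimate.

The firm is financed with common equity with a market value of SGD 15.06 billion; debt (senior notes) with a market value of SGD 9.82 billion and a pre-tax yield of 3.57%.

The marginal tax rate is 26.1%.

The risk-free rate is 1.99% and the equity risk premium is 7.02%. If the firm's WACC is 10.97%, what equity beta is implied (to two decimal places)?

2.05

Total capital V = 15.06 + 9.82 = 24.88.
Equity weight = 15.06/24.88 = 0.6053.
Senior notes weight = 9.82/24.88 = 0.3947.
Debt contribution = 0.3947 × 3.57% × (1 − 26.1%) = 1.0413%.
Required equity contribution = 10.97% − 1.0413% = 9.9287%  ⇒  Re = 16.4028%.
CAPM: 16.4028% = 1.99% + β × 7.02%  ⇒  β = 2.0531.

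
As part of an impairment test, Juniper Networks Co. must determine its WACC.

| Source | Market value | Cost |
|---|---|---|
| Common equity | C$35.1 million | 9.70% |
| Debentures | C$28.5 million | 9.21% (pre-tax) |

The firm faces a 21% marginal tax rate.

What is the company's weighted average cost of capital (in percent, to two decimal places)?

Total capital V = 35.1 + 28.5 = 63.6.
Equity: weight = 35.1/63.6 = 0.5519; cost = 9.7%.
Debentures: weight = 28.5/63.6 = 0.4481; after-tax cost = 9.21% × (1 − 21%) = 7.2759%.
WACC = 0.5519 × 9.7000% + 0.4481 × 7.2759% = 8.6137%.

8.61%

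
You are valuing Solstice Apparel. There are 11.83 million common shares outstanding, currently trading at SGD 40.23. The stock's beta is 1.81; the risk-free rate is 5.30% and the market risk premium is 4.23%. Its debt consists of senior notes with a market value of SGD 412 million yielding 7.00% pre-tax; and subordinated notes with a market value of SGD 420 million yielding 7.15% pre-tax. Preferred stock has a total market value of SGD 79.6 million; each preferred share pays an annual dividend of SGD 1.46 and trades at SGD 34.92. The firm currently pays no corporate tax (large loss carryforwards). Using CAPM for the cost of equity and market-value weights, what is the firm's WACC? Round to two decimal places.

8.93%

Cost of equity via CAPM: Re = 5.3% + 1.81 × 4.23% = 12.9563%.
Cost of preferred: Rp = 1.46 / 34.92 = 4.1810%.
Market value of equity E = 40.23 × 11.83m = 475.9209m.
Total capital V = 475.9209 + 79.6 + 412 + 420 = 1387.5209.
Equity: weight = 475.9209/1387.5209 = 0.3430; cost = 12.9563%.
Preferred: weight = 79.6/1387.5209 = 0.0574; cost = 4.181%.
Senior notes: weight = 412/1387.5209 = 0.2969; after-tax cost = 7% × (1 − 0%) = 7.0000%.
Subordinated notes: weight = 420/1387.5209 = 0.3027; after-tax cost = 7.15% × (1 − 0%) = 7.1500%.
WACC = 0.3430 × 12.9563% + 0.0574 × 4.1810% + 0.2969 × 7.0000% + 0.3027 × 7.1500% = 8.9267%.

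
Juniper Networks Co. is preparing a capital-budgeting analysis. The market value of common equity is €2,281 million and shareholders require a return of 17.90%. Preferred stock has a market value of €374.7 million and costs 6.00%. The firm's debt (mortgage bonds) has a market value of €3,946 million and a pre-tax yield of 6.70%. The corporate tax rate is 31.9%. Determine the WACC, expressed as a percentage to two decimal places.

Total capital V = 2281 + 374.7 + 3946 = 6601.7.
Equity: weight = 2281/6601.7 = 0.3455; cost = 17.9%.
Preferred: weight = 374.7/6601.7 = 0.0568; cost = 6%.
Mortgage bonds: weight = 3946/6601.7 = 0.5977; after-tax cost = 6.7% × (1 − 31.9%) = 4.5627%.
WACC = 0.3455 × 17.9000% + 0.0568 × 6.0000% + 0.5977 × 4.5627% = 9.2525%.

9.25%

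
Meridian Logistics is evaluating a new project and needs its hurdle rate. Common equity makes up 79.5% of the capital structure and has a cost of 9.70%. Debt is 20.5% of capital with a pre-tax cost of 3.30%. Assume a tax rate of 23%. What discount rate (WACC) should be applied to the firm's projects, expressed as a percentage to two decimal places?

8.23%

After-tax cost of debt = 3.3% × (1 − 23%) = 2.5410%.
WACC = 0.795 × 9.7000% + 0.205 × 2.5410% = 8.2324%.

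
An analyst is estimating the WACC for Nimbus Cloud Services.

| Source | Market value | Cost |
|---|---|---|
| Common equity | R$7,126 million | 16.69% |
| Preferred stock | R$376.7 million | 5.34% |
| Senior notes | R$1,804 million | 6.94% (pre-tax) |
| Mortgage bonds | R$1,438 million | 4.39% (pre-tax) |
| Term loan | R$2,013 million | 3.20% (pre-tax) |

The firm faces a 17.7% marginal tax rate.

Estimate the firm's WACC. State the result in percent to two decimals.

Total capital V = 7126 + 376.7 + 1804 + 1438 + 2013 = 12757.7.
Equity: weight = 7126/12757.7 = 0.5586; cost = 16.69%.
Preferred: weight = 376.7/12757.7 = 0.0295; cost = 5.34%.
Senior notes: weight = 1804/12757.7 = 0.1414; after-tax cost = 6.94% × (1 − 17.7%) = 5.7116%.
Mortgage bonds: weight = 1438/12757.7 = 0.1127; after-tax cost = 4.39% × (1 − 17.7%) = 3.6130%.
Term loan: weight = 2013/12757.7 = 0.1578; after-tax cost = 3.2% × (1 − 17.7%) = 2.6336%.
WACC = 0.5586 × 16.6900% + 0.0295 × 5.3400% + 0.1414 × 5.7116% + 0.1127 × 3.6130% + 0.1578 × 2.6336% = 11.1106%.

11.11%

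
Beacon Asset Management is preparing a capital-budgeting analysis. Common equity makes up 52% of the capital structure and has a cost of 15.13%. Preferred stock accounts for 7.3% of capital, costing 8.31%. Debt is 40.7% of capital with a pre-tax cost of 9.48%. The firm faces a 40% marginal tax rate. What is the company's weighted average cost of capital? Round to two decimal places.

10.79%

After-tax cost of debt = 9.48% × (1 − 40%) = 5.6880%.
WACC = 0.520 × 15.1300% + 0.073 × 8.3100% + 0.407 × 5.6880% = 10.7892%.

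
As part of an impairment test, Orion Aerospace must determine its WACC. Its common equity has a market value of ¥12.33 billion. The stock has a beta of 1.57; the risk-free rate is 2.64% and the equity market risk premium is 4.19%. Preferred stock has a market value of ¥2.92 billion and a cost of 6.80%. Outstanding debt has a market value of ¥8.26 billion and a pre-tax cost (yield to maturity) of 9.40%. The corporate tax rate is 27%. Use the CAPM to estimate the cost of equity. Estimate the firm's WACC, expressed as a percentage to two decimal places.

Cost of equity via CAPM: Re = 2.64% + 1.57 × 4.19% = 9.2183%.
Total capital V = 12.33 + 2.92 + 8.26 = 23.51.
Equity: weight = 12.33/23.51 = 0.5245; cost = 9.2183%.
Preferred: weight = 2.92/23.51 = 0.1242; cost = 6.8%.
Debt: weight = 8.26/23.51 = 0.3513; after-tax cost = 9.4% × (1 − 27%) = 6.8620%.
WACC = 0.5245 × 9.2183% + 0.1242 × 6.8000% + 0.3513 × 6.8620% = 8.0901%.

8.09%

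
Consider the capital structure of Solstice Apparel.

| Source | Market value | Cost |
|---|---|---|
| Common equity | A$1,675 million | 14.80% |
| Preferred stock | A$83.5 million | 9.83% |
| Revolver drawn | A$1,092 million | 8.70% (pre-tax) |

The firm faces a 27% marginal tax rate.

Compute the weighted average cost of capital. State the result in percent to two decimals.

Total capital V = 1675 + 83.5 + 1092 = 2850.5.
Equity: weight = 1675/2850.5 = 0.5876; cost = 14.8%.
Preferred: weight = 83.5/2850.5 = 0.0293; cost = 9.83%.
Revolver drawn: weight = 1092/2850.5 = 0.3831; after-tax cost = 8.7% × (1 − 27%) = 6.3510%.
WACC = 0.5876 × 14.8000% + 0.0293 × 9.8300% + 0.3831 × 6.3510% = 11.4177%.

11.42%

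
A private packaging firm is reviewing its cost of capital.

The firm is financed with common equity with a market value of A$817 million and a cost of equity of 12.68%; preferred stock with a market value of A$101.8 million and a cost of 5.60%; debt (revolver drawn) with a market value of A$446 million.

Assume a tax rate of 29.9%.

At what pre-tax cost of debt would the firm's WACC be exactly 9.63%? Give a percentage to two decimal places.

Total capital V = 817 + 101.8 + 446 = 1364.8.
Equity weight = 817/1364.8 = 0.5986.
Preferred weight = 101.8/1364.8 = 0.0746.
Revolver drawn weight = 446/1364.8 = 0.3268.
Equity contribution = 0.5986 × 12.68% = 7.5905%.
Preferred contribution = 0.0746 × 5.6% = 0.4177%.
Remaining for debt = 9.63% − 8.0082% = 1.6218%.
Rd × (1 − 29.9%) × 0.3268 = 1.6218%  ⇒  Rd = 7.0795%.

7.08%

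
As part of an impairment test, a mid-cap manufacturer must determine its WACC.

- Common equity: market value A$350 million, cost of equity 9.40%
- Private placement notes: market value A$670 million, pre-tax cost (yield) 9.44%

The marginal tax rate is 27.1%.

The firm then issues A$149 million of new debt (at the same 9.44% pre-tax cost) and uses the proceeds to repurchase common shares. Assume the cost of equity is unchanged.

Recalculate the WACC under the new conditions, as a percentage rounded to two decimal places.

After the change:
Total capital V = 201 + 819 = 1020.
Equity: weight = 201/1020 = 0.1971; cost = 9.4%.
Private placement notes: weight = 819/1020 = 0.8029; after-tax cost = 9.44% × (1 − 27.1%) = 6.8818%.
WACC = 0.1971 × 9.4000% + 0.8029 × 6.8818% = 7.3780%.

7.38%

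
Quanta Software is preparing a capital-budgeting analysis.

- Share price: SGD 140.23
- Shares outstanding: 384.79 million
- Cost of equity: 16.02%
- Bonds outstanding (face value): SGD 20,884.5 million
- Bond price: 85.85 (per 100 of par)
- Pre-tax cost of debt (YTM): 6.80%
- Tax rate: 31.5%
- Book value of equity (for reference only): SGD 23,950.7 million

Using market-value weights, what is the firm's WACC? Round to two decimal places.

Market value of equity E = 140.23 × 384.79m = 53959.1017m. Market value of debt D = 20884.5m × 85.85/100 = 17929.34325m.
Total capital V = 53959.1017 + 17929.34325 = 71888.44495.
Equity: weight = 53959.1017/71888.44495 = 0.7506; cost = 16.02%.
Bonds outstanding: weight = 17929.34325/71888.44495 = 0.2494; after-tax cost = 6.8% × (1 − 31.5%) = 4.6580%.
WACC = 0.7506 × 16.0200% + 0.2494 × 4.6580% = 13.1863%.

13.19%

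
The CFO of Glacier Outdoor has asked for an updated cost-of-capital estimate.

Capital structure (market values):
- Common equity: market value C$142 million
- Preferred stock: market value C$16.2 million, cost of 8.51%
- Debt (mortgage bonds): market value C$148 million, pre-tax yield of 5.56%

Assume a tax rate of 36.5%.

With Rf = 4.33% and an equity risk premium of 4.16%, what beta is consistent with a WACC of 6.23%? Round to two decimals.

Total capital V = 142 + 16.2 + 148 = 306.2.
Equity weight = 142/306.2 = 0.4637.
Preferred weight = 16.2/306.2 = 0.0529.
Mortgage bonds weight = 148/306.2 = 0.4833.
Debt contribution = 0.4833 × 5.56% × (1 − 36.5%) = 1.7065%.
Preferred contribution = 0.0529 × 8.51% = 0.4502%.
Required equity contribution = 6.23% − 2.1567% = 4.0733%  ⇒  Re = 8.7833%.
CAPM: 8.7833% = 4.33% + β × 4.16%  ⇒  β = 1.0705.

1.07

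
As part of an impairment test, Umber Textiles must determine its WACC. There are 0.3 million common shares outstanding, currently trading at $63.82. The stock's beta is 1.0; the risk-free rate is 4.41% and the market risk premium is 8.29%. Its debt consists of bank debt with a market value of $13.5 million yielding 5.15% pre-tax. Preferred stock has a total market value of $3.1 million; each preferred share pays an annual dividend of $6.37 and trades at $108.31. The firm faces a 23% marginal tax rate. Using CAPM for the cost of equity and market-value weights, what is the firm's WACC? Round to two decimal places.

Cost of equity via CAPM: Re = 4.41% + 1.0 × 8.29% = 12.7000%.
Cost of preferred: Rp = 6.37 / 108.31 = 5.8813%.
Market value of equity E = 63.82 × 0.3m = 19.146m.
Total capital V = 19.146 + 3.1 + 13.5 = 35.746.
Equity: weight = 19.146/35.746 = 0.5356; cost = 12.7%.
Preferred: weight = 3.1/35.746 = 0.0867; cost = 5.8813%.
Bank debt: weight = 13.5/35.746 = 0.3777; after-tax cost = 5.15% × (1 − 23%) = 3.9655%.
WACC = 0.5356 × 12.7000% + 0.0867 × 5.8813% + 0.3777 × 3.9655% = 8.8100%.

8.81%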